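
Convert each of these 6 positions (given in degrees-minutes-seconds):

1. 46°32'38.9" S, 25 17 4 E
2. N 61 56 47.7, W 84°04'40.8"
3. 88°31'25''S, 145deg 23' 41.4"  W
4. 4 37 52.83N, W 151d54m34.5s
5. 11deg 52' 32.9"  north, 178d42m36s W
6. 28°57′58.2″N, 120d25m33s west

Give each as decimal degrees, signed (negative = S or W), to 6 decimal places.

1. -46.544139, 25.284444
2. 61.946583, -84.078000
3. -88.523611, -145.394833
4. 4.631342, -151.909583
5. 11.875806, -178.710000
6. 28.966167, -120.425833

Point 1:
  φ: 32′ + 38.9″ = 32.64833′; 46 + 32.64833/60 = 46.5441389
  S → negative
  Longitude: 25° + 17/60 + 4/3600 = 25 + 0.283333 + 0.001111 = 25.2844444
  E ⇒ keep positive
Point 2:
  φ: 61 + 56/60 + 47.7/3600 = 61.9465833
  N → positive
  Longitude: 84 + 4/60 + 40.8/3600 = 84.0780000
  hemisphere W, so the sign is −
Point 3:
  Latitude: 88 + 31/60 + 25/3600 = 88.5236111
  S → negative
  Lon: 23′ + 41.4″ = 23.69000′; 145 + 23.69000/60 = 145.3948333
  hemisphere W, so the sign is −
Point 4:
  Lat: 4° + 37/60 + 52.83/3600 = 4 + 0.616667 + 0.014675 = 4.6313417
  N ⇒ keep positive
  Lon: 151° + 54/60 + 34.5/3600 = 151 + 0.900000 + 0.009583 = 151.9095833
  W → negative
Point 5:
  φ: 11° + 52/60 + 32.9/3600 = 11 + 0.866667 + 0.009139 = 11.8758056
  N → positive
  Lon: 178 + 42/60 + 36/3600 = 178.7100000
  W → negative
Point 6:
  Lat: 28° + 57/60 + 58.2/3600 = 28 + 0.950000 + 0.016167 = 28.9661667
  N ⇒ keep positive
  Lon: 120° + 25/60 + 33/3600 = 120 + 0.416667 + 0.009167 = 120.4258333
  W ⇒ negate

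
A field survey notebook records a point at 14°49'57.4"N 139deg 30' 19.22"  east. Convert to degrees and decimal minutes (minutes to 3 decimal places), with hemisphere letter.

14° 49.957′ N, 139° 30.320′ E

Latitude: 49 + 57.4/60 = 49.95667′
Longitude: 30 + 19.22/60 = 30.32033′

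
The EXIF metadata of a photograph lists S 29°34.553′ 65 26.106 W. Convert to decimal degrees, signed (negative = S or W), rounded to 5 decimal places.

-29.57588, -65.43510

Lat: 34.553′ = 0.575883°; total 29.575883
S ⇒ negate
λ: 26.106′ = 0.435100°; total 65.435100
hemisphere W, so the sign is −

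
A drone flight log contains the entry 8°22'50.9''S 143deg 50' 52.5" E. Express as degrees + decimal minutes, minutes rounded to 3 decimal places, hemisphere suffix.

8° 22.848′ S, 143° 50.875′ E

Latitude: seconds/60 = 0.84833; minutes = 22 + 0.84833 = 22.84833
λ: seconds/60 = 0.87500; minutes = 50 + 0.87500 = 50.87500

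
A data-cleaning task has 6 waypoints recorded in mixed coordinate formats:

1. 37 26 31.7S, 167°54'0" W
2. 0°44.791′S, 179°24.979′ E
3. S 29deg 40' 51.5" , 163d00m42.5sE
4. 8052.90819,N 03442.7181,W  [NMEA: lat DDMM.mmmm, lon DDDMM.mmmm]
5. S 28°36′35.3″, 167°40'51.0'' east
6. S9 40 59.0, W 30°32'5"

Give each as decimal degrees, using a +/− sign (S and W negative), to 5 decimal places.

1. -37.44214, -167.90000
2. -0.74652, 179.41632
3. -29.68097, 163.01181
4. 80.88180, -34.71197
5. -28.60981, 167.68083
6. -9.68306, -30.53472

Point 1:
  Lat: 37° + 26/60 + 31.7/3600 = 37 + 0.433333 + 0.008806 = 37.442139
  hemisphere S, so the sign is −
  Longitude: 167 + 54/60 + 0/3600 = 167.900000
  W → negative
Point 2:
  φ: 44.791′ = 0.746517°; total 0.746517
  S → negative
  Lon: 179 + 24.979/60 = 179.416317
  E → positive
Point 3:
  φ: 40′ + 51.5″ = 40.85833′; 29 + 40.85833/60 = 29.680972
  S ⇒ negate
  Lon: 163° + 0/60 + 42.5/3600 = 163 + 0.000000 + 0.011806 = 163.011806
  E → positive
Point 4:
  Latitude: split at 2 digits → 80° and 52.90819′; 80 + 52.90819/60 = 80.881803
  N ⇒ keep positive
  Longitude: split at 3 digits → 034° and 42.7181′; 34 + 42.7181/60 = 34.711968
  W → negative
Point 5:
  Latitude: 28 + 36/60 + 35.3/3600 = 28.609806
  S → negative
  Longitude: 40′ + 51″ = 40.85000′; 167 + 40.85000/60 = 167.680833
  E → positive
Point 6:
  Latitude: 9 + 40/60 + 59/3600 = 9.683056
  S → negative
  Lon: 30° + 32/60 + 5/3600 = 30 + 0.533333 + 0.001389 = 30.534722
  W ⇒ negate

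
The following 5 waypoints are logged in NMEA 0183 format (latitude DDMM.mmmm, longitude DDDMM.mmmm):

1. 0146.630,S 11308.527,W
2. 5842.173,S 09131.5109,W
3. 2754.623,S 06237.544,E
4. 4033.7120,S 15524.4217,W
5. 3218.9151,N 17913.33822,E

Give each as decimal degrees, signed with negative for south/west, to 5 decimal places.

Point 1:
  Lat: split at 2 digits → 01° and 46.63′; 1 + 46.63/60 = 1.777167
  hemisphere S, so the sign is −
  λ: degrees = first 3 digits = 113, minutes = 8.527; 113 + 8.527/60 = 113.142117
  W → negative
Point 2:
  Lat: split at 2 digits → 58° and 42.173′; 58 + 42.173/60 = 58.702883
  hemisphere S, so the sign is −
  Longitude: split at 3 digits → 091° and 31.5109′; 91 + 31.5109/60 = 91.525182
  W → negative
Point 3:
  Latitude: split at 2 digits → 27° and 54.623′; 27 + 54.623/60 = 27.910383
  S ⇒ negate
  Lon: split at 3 digits → 062° and 37.544′; 62 + 37.544/60 = 62.625733
  E ⇒ keep positive
Point 4:
  Latitude: split at 2 digits → 40° and 33.712′; 40 + 33.712/60 = 40.561867
  hemisphere S, so the sign is −
  Lon: split at 3 digits → 155° and 24.4217′; 155 + 24.4217/60 = 155.407028
  W ⇒ negate
Point 5:
  Lat: split at 2 digits → 32° and 18.9151′; 32 + 18.9151/60 = 32.315252
  N ⇒ keep positive
  Lon: degrees = first 3 digits = 179, minutes = 13.33822; 179 + 13.33822/60 = 179.222304
  E ⇒ keep positive

1. -1.77717, -113.14212
2. -58.70288, -91.52518
3. -27.91038, 62.62573
4. -40.56187, -155.40703
5. 32.31525, 179.22230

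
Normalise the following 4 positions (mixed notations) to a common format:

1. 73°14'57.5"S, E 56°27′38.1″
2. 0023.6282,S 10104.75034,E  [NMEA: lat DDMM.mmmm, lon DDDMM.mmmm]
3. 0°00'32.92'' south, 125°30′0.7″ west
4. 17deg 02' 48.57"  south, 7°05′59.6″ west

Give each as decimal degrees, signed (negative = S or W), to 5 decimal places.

1. -73.24931, 56.46058
2. -0.39380, 101.07917
3. -0.00914, -125.50019
4. -17.04683, -7.09989

Point 1:
  φ: 14′ + 57.5″ = 14.95833′; 73 + 14.95833/60 = 73.249306
  S → negative
  λ: 56° + 27/60 + 38.1/3600 = 56 + 0.450000 + 0.010583 = 56.460583
  E → positive
Point 2:
  Lat: degrees = first 2 digits = 0, minutes = 23.6282; 0 + 23.6282/60 = 0.393803
  S → negative
  λ: degrees = first 3 digits = 101, minutes = 4.75034; 101 + 4.75034/60 = 101.079172
  E → positive
Point 3:
  φ: 0′ + 32.92″ = 0.54867′; 0 + 0.54867/60 = 0.009144
  S → negative
  Longitude: 125° + 30/60 + 0.7/3600 = 125 + 0.500000 + 0.000194 = 125.500194
  W ⇒ negate
Point 4:
  Latitude: 2′ + 48.57″ = 2.80950′; 17 + 2.80950/60 = 17.046825
  S ⇒ negate
  Longitude: 5′ + 59.6″ = 5.99333′; 7 + 5.99333/60 = 7.099889
  hemisphere W, so the sign is −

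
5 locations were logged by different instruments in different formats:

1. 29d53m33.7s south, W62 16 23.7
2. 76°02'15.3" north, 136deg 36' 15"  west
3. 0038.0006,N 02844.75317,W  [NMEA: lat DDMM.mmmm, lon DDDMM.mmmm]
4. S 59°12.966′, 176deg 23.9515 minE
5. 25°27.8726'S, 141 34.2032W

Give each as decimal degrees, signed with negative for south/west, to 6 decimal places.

Point 1:
  Lat: 53′ + 33.7″ = 53.56167′; 29 + 53.56167/60 = 29.8926944
  hemisphere S, so the sign is −
  λ: 62 + 16/60 + 23.7/3600 = 62.2732500
  hemisphere W, so the sign is −
Point 2:
  Lat: 2′ + 15.3″ = 2.25500′; 76 + 2.25500/60 = 76.0375833
  N ⇒ keep positive
  Lon: 36′ + 15″ = 36.25000′; 136 + 36.25000/60 = 136.6041667
  W ⇒ negate
Point 3:
  φ: degrees = first 2 digits = 0, minutes = 38.0006; 0 + 38.0006/60 = 0.6333433
  N ⇒ keep positive
  Longitude: degrees = first 3 digits = 28, minutes = 44.75317; 28 + 44.75317/60 = 28.7458862
  W ⇒ negate
Point 4:
  Latitude: 12.966′ = 0.216100°; total 59.2161000
  S → negative
  Longitude: 23.9515′ = 0.399192°; total 176.3991917
  E → positive
Point 5:
  Lat: 25 + 27.8726/60 = 25.4645433
  hemisphere S, so the sign is −
  λ: 141 + 34.2032/60 = 141.5700533
  hemisphere W, so the sign is −

1. -29.892694, -62.273250
2. 76.037583, -136.604167
3. 0.633343, -28.745886
4. -59.216100, 176.399192
5. -25.464543, -141.570053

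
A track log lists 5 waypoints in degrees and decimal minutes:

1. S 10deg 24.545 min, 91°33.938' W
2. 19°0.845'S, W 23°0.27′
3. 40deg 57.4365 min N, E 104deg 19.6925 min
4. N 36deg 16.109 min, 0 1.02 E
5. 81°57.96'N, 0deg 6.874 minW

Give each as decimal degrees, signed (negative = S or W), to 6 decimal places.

1. -10.409083, -91.565633
2. -19.014083, -23.004500
3. 40.957275, 104.328208
4. 36.268483, 0.017000
5. 81.966000, -0.114567

Point 1:
  Lat: 24.545′ = 0.409083°; total 10.4090833
  hemisphere S, so the sign is −
  λ: 33.938′ = 0.565633°; total 91.5656333
  hemisphere W, so the sign is −
Point 2:
  Latitude: 19 + 0.845/60 = 19.0140833
  S → negative
  Lon: 23 + 0.27/60 = 23.0045000
  hemisphere W, so the sign is −
Point 3:
  φ: 40 + 57.4365/60 = 40.9572750
  N ⇒ keep positive
  Longitude: 104 + 19.6925/60 = 104.3282083
  E ⇒ keep positive
Point 4:
  φ: 36 + 16.109/60 = 36.2684833
  N ⇒ keep positive
  Longitude: 0 + 1.02/60 = 0.0170000
  E ⇒ keep positive
Point 5:
  Lat: 57.96′ = 0.966000°; total 81.9660000
  N ⇒ keep positive
  λ: 0 + 6.874/60 = 0.1145667
  W → negative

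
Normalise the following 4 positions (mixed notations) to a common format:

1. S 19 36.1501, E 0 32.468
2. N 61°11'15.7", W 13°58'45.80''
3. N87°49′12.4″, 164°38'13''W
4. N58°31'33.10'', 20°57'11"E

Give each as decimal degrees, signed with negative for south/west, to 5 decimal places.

1. -19.60250, 0.54113
2. 61.18769, -13.97939
3. 87.82011, -164.63694
4. 58.52586, 20.95306

Point 1:
  Latitude: 36.1501′ = 0.602502°; total 19.602502
  S ⇒ negate
  Lon: 0 + 32.468/60 = 0.541133
  E ⇒ keep positive
Point 2:
  φ: 61° + 11/60 + 15.7/3600 = 61 + 0.183333 + 0.004361 = 61.187694
  N ⇒ keep positive
  Longitude: 13° + 58/60 + 45.8/3600 = 13 + 0.966667 + 0.012722 = 13.979389
  W → negative
Point 3:
  φ: 49′ + 12.4″ = 49.20667′; 87 + 49.20667/60 = 87.820111
  N → positive
  Lon: 164° + 38/60 + 13/3600 = 164 + 0.633333 + 0.003611 = 164.636944
  W ⇒ negate
Point 4:
  Lat: 58° + 31/60 + 33.1/3600 = 58 + 0.516667 + 0.009194 = 58.525861
  N ⇒ keep positive
  Lon: 57′ + 11″ = 57.18333′; 20 + 57.18333/60 = 20.953056
  E → positive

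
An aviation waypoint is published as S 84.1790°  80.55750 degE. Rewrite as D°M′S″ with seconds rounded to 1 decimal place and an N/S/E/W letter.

φ: 0.179000° → 10.74000′; 0.74000 × 60 = 44.400″
λ: whole degrees 80; 33.45000′ → 33′ and 27.000″

84°10′44.4″ S, 80°33′27.0″ E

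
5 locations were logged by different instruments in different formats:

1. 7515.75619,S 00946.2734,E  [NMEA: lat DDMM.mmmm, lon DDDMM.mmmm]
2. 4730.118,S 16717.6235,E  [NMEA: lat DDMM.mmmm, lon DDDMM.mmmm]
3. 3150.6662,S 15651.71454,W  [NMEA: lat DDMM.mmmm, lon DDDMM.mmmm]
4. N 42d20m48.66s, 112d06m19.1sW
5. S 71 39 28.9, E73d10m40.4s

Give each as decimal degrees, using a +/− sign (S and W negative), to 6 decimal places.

Point 1:
  Latitude: degrees = first 2 digits = 75, minutes = 15.75619; 75 + 15.75619/60 = 75.2626032
  hemisphere S, so the sign is −
  Longitude: degrees = first 3 digits = 9, minutes = 46.2734; 9 + 46.2734/60 = 9.7712233
  E ⇒ keep positive
Point 2:
  Latitude: split at 2 digits → 47° and 30.118′; 47 + 30.118/60 = 47.5019667
  S → negative
  Lon: degrees = first 3 digits = 167, minutes = 17.6235; 167 + 17.6235/60 = 167.2937250
  E → positive
Point 3:
  Latitude: split at 2 digits → 31° and 50.6662′; 31 + 50.6662/60 = 31.8444367
  S ⇒ negate
  Longitude: degrees = first 3 digits = 156, minutes = 51.71454; 156 + 51.71454/60 = 156.8619090
  hemisphere W, so the sign is −
Point 4:
  Latitude: 20′ + 48.66″ = 20.81100′; 42 + 20.81100/60 = 42.3468500
  N → positive
  Lon: 6′ + 19.1″ = 6.31833′; 112 + 6.31833/60 = 112.1053056
  W → negative
Point 5:
  φ: 71 + 39/60 + 28.9/3600 = 71.6580278
  S ⇒ negate
  Lon: 73 + 10/60 + 40.4/3600 = 73.1778889
  E ⇒ keep positive

1. -75.262603, 9.771223
2. -47.501967, 167.293725
3. -31.844437, -156.861909
4. 42.346850, -112.105306
5. -71.658028, 73.177889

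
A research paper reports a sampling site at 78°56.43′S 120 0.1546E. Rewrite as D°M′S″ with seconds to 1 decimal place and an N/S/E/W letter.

78°56′25.8″ S, 120°00′9.3″ E

φ: 56.43000′ → 56′ and 0.43000 × 60 = 25.800″
Lon: 0.15460′ → 0′ and 0.15460 × 60 = 9.276″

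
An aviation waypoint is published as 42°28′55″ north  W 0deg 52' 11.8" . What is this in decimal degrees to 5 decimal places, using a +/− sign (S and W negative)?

42.48194, -0.86994

φ: 42° + 28/60 + 55/3600 = 42 + 0.466667 + 0.015278 = 42.481944
N → positive
λ: 0° + 52/60 + 11.8/3600 = 0 + 0.866667 + 0.003278 = 0.869944
W ⇒ negate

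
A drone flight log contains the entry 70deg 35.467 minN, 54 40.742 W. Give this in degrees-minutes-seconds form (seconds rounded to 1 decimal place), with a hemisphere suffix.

Latitude: fractional minutes 0.46700 × 60 = 28.020″
Longitude: 40.74200′ → 40′ and 0.74200 × 60 = 44.520″

70°35′28.0″ N, 54°40′44.5″ W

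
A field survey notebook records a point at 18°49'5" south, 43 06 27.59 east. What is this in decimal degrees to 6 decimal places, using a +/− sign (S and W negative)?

-18.818056, 43.107664

Lat: 18 + 49/60 + 5/3600 = 18.8180556
S ⇒ negate
Lon: 43° + 6/60 + 27.59/3600 = 43 + 0.100000 + 0.007664 = 43.1076639
E ⇒ keep positive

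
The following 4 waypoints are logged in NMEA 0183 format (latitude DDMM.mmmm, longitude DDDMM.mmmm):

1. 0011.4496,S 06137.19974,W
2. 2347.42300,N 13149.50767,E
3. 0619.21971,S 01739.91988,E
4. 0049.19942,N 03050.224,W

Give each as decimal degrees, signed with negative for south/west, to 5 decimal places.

Point 1:
  φ: split at 2 digits → 00° and 11.4496′; 0 + 11.4496/60 = 0.190827
  hemisphere S, so the sign is −
  λ: split at 3 digits → 061° and 37.19974′; 61 + 37.19974/60 = 61.619996
  hemisphere W, so the sign is −
Point 2:
  φ: split at 2 digits → 23° and 47.423′; 23 + 47.423/60 = 23.790383
  N → positive
  Lon: split at 3 digits → 131° and 49.50767′; 131 + 49.50767/60 = 131.825128
  E → positive
Point 3:
  φ: degrees = first 2 digits = 6, minutes = 19.21971; 6 + 19.21971/60 = 6.320329
  S ⇒ negate
  Longitude: degrees = first 3 digits = 17, minutes = 39.91988; 17 + 39.91988/60 = 17.665331
  E ⇒ keep positive
Point 4:
  Latitude: split at 2 digits → 00° and 49.19942′; 0 + 49.19942/60 = 0.819990
  N ⇒ keep positive
  Longitude: split at 3 digits → 030° and 50.224′; 30 + 50.224/60 = 30.837067
  hemisphere W, so the sign is −

1. -0.19083, -61.62000
2. 23.79038, 131.82513
3. -6.32033, 17.66533
4. 0.81999, -30.83707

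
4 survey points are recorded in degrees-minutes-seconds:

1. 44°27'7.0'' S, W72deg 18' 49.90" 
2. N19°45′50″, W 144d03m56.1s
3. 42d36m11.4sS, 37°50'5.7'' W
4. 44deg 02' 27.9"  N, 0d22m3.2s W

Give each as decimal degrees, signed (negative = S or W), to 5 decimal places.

Point 1:
  Lat: 44° + 27/60 + 7/3600 = 44 + 0.450000 + 0.001944 = 44.451944
  S ⇒ negate
  λ: 72 + 18/60 + 49.9/3600 = 72.313861
  W ⇒ negate
Point 2:
  Lat: 19 + 45/60 + 50/3600 = 19.763889
  N ⇒ keep positive
  Longitude: 144 + 3/60 + 56.1/3600 = 144.065583
  W → negative
Point 3:
  Latitude: 36′ + 11.4″ = 36.19000′; 42 + 36.19000/60 = 42.603167
  S ⇒ negate
  λ: 37 + 50/60 + 5.7/3600 = 37.834917
  W → negative
Point 4:
  φ: 44° + 2/60 + 27.9/3600 = 44 + 0.033333 + 0.007750 = 44.041083
  N ⇒ keep positive
  Lon: 22′ + 3.2″ = 22.05333′; 0 + 22.05333/60 = 0.367556
  hemisphere W, so the sign is −

1. -44.45194, -72.31386
2. 19.76389, -144.06558
3. -42.60317, -37.83492
4. 44.04108, -0.36756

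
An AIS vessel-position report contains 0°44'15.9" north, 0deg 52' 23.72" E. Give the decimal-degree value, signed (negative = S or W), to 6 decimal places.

0.737750, 0.873256

Lat: 0° + 44/60 + 15.9/3600 = 0 + 0.733333 + 0.004417 = 0.7377500
N ⇒ keep positive
λ: 0 + 52/60 + 23.72/3600 = 0.8732556
E → positive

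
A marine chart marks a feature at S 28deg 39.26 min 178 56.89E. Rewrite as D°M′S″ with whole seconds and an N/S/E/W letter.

28°39′16″ S, 178°56′53″ E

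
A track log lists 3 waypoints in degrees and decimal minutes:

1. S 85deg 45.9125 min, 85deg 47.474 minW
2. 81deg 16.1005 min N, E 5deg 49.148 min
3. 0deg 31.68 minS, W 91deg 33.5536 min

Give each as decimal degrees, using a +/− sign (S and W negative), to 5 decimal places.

1. -85.76521, -85.79123
2. 81.26834, 5.81913
3. -0.52800, -91.55923

Point 1:
  Latitude: 45.9125′ = 0.765208°; total 85.765208
  S ⇒ negate
  Longitude: 85 + 47.474/60 = 85.791233
  W ⇒ negate
Point 2:
  φ: 16.1005′ = 0.268342°; total 81.268342
  N ⇒ keep positive
  λ: 5 + 49.148/60 = 5.819133
  E → positive
Point 3:
  Latitude: 31.68′ = 0.528000°; total 0.528000
  S → negative
  Lon: 91 + 33.5536/60 = 91.559227
  W ⇒ negate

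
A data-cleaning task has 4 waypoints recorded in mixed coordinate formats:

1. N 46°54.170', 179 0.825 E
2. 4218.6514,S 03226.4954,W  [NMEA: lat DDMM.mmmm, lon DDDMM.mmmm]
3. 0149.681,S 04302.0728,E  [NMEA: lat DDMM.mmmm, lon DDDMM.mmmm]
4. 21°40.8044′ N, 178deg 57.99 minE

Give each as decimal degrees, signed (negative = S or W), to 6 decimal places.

1. 46.902833, 179.013750
2. -42.310857, -32.441590
3. -1.828017, 43.034547
4. 21.680073, 178.966500

Point 1:
  φ: 54.17′ = 0.902833°; total 46.9028333
  N → positive
  λ: 179 + 0.825/60 = 179.0137500
  E ⇒ keep positive
Point 2:
  Latitude: degrees = first 2 digits = 42, minutes = 18.6514; 42 + 18.6514/60 = 42.3108567
  hemisphere S, so the sign is −
  Longitude: split at 3 digits → 032° and 26.4954′; 32 + 26.4954/60 = 32.4415900
  hemisphere W, so the sign is −
Point 3:
  Lat: degrees = first 2 digits = 1, minutes = 49.681; 1 + 49.681/60 = 1.8280167
  S ⇒ negate
  λ: degrees = first 3 digits = 43, minutes = 2.0728; 43 + 2.0728/60 = 43.0345467
  E → positive
Point 4:
  φ: 40.8044′ = 0.680073°; total 21.6800733
  N ⇒ keep positive
  Lon: 57.99′ = 0.966500°; total 178.9665000
  E ⇒ keep positive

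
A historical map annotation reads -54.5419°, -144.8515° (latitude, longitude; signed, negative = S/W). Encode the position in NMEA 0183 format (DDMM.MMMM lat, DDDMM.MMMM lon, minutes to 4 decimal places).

Latitude is negative → S; |value| = 54.541900
Lat: fractional part 0.541900 → 32.514000 minutes
Longitude is negative → W; |value| = 144.851500
Longitude: 144° + 0.851500 × 60 = 144° 51.090000′

5432.5140,S / 14451.0900,W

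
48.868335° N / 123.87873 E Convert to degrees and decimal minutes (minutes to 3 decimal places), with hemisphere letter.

48° 52.100′ N, 123° 52.724′ E

Lat: 48° + 0.868335 × 60 = 48° 52.10010′
Longitude: 123° + 0.878730 × 60 = 123° 52.72380′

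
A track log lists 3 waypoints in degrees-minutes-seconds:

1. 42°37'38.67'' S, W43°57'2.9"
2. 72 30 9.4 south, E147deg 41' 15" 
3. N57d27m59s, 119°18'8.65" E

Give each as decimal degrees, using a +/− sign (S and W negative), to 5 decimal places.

1. -42.62741, -43.95081
2. -72.50261, 147.68750
3. 57.46639, 119.30240

Point 1:
  Latitude: 37′ + 38.67″ = 37.64450′; 42 + 37.64450/60 = 42.627408
  S → negative
  λ: 57′ + 2.9″ = 57.04833′; 43 + 57.04833/60 = 43.950806
  W ⇒ negate
Point 2:
  Lat: 72° + 30/60 + 9.4/3600 = 72 + 0.500000 + 0.002611 = 72.502611
  S → negative
  Longitude: 41′ + 15″ = 41.25000′; 147 + 41.25000/60 = 147.687500
  E ⇒ keep positive
Point 3:
  Lat: 57° + 27/60 + 59/3600 = 57 + 0.450000 + 0.016389 = 57.466389
  N ⇒ keep positive
  Longitude: 119° + 18/60 + 8.65/3600 = 119 + 0.300000 + 0.002403 = 119.302403
  E → positive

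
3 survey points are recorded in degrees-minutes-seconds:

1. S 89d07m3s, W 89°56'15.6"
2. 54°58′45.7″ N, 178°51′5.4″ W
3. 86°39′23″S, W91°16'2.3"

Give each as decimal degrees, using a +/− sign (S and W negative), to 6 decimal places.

1. -89.117500, -89.937667
2. 54.979361, -178.851500
3. -86.656389, -91.267306

Point 1:
  Latitude: 7′ + 3″ = 7.05000′; 89 + 7.05000/60 = 89.1175000
  S ⇒ negate
  Longitude: 56′ + 15.6″ = 56.26000′; 89 + 56.26000/60 = 89.9376667
  hemisphere W, so the sign is −
Point 2:
  Latitude: 58′ + 45.7″ = 58.76167′; 54 + 58.76167/60 = 54.9793611
  N → positive
  Longitude: 178° + 51/60 + 5.4/3600 = 178 + 0.850000 + 0.001500 = 178.8515000
  W → negative
Point 3:
  Latitude: 39′ + 23″ = 39.38333′; 86 + 39.38333/60 = 86.6563889
  S ⇒ negate
  λ: 91 + 16/60 + 2.3/3600 = 91.2673056
  hemisphere W, so the sign is −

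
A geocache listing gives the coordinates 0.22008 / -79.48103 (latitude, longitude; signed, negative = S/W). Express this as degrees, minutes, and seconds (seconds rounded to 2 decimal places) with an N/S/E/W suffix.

Latitude: 0.220080 × 60 = 13.20480′ → 13′, remainder × 60 = 12.2880″
Longitude is negative → W; |value| = 79.481030
Longitude: 0.481030 × 60 = 28.86180′ → 28′, remainder × 60 = 51.7080″

0°13′12.29″ N, 79°28′51.71″ W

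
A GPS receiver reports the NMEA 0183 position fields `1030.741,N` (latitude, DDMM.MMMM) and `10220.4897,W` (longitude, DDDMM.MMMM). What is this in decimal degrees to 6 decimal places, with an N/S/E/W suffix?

10.512350° N, 102.341495° W

φ: split at 2 digits → 10° and 30.741′; 10 + 30.741/60 = 10.5123500
Lon: degrees = first 3 digits = 102, minutes = 20.4897; 102 + 20.4897/60 = 102.3414950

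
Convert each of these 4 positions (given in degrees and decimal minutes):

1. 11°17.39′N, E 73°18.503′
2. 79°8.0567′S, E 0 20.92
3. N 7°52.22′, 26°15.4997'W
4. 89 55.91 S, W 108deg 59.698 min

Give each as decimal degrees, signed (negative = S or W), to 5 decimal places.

Point 1:
  Lat: 11 + 17.39/60 = 11.289833
  N → positive
  λ: 73 + 18.503/60 = 73.308383
  E ⇒ keep positive
Point 2:
  Lat: 8.0567′ = 0.134278°; total 79.134278
  S → negative
  Lon: 20.92′ = 0.348667°; total 0.348667
  E → positive
Point 3:
  Lat: 7 + 52.22/60 = 7.870333
  N → positive
  Longitude: 15.4997′ = 0.258328°; total 26.258328
  hemisphere W, so the sign is −
Point 4:
  Latitude: 89 + 55.91/60 = 89.931833
  S → negative
  Longitude: 59.698′ = 0.994967°; total 108.994967
  W → negative

1. 11.28983, 73.30838
2. -79.13428, 0.34867
3. 7.87033, -26.25833
4. -89.93183, -108.99497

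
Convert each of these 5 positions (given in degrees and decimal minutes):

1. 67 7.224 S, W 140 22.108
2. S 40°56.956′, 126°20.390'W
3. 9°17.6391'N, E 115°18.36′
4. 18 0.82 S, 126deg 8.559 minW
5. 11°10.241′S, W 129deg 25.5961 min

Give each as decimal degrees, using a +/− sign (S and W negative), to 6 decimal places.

1. -67.120400, -140.368467
2. -40.949267, -126.339833
3. 9.293985, 115.306000
4. -18.013667, -126.142650
5. -11.170683, -129.426602

Point 1:
  φ: 67 + 7.224/60 = 67.1204000
  S → negative
  Lon: 22.108′ = 0.368467°; total 140.3684667
  hemisphere W, so the sign is −
Point 2:
  Lat: 56.956′ = 0.949267°; total 40.9492667
  S → negative
  λ: 20.39′ = 0.339833°; total 126.3398333
  W → negative
Point 3:
  Latitude: 17.6391′ = 0.293985°; total 9.2939850
  N → positive
  Longitude: 18.36′ = 0.306000°; total 115.3060000
  E ⇒ keep positive
Point 4:
  Lat: 0.82′ = 0.013667°; total 18.0136667
  S → negative
  Longitude: 126 + 8.559/60 = 126.1426500
  hemisphere W, so the sign is −
Point 5:
  Latitude: 11 + 10.241/60 = 11.1706833
  S ⇒ negate
  λ: 25.5961′ = 0.426602°; total 129.4266017
  W ⇒ negate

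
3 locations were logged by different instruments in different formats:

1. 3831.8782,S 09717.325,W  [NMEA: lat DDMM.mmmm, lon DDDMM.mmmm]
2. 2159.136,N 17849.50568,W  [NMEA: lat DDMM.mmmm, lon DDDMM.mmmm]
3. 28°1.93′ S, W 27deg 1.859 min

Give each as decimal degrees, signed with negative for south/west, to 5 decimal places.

1. -38.53130, -97.28875
2. 21.98560, -178.82509
3. -28.03217, -27.03098

Point 1:
  φ: split at 2 digits → 38° and 31.8782′; 38 + 31.8782/60 = 38.531303
  S → negative
  λ: split at 3 digits → 097° and 17.325′; 97 + 17.325/60 = 97.288750
  hemisphere W, so the sign is −
Point 2:
  φ: degrees = first 2 digits = 21, minutes = 59.136; 21 + 59.136/60 = 21.985600
  N ⇒ keep positive
  Longitude: degrees = first 3 digits = 178, minutes = 49.50568; 178 + 49.50568/60 = 178.825095
  W → negative
Point 3:
  Lat: 1.93′ = 0.032167°; total 28.032167
  S → negative
  Lon: 1.859′ = 0.030983°; total 27.030983
  W → negative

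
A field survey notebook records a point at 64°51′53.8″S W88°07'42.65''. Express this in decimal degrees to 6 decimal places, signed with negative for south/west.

φ: 64 + 51/60 + 53.8/3600 = 64.8649444
S ⇒ negate
Longitude: 88 + 7/60 + 42.65/3600 = 88.1285139
W ⇒ negate

-64.864944, -88.128514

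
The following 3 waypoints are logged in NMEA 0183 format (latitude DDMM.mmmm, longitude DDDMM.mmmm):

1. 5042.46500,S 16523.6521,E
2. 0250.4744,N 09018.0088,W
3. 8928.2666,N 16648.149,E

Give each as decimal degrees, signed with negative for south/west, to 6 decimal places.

1. -50.707750, 165.394202
2. 2.841240, -90.300147
3. 89.471110, 166.802483

Point 1:
  φ: degrees = first 2 digits = 50, minutes = 42.465; 50 + 42.465/60 = 50.7077500
  hemisphere S, so the sign is −
  Longitude: degrees = first 3 digits = 165, minutes = 23.6521; 165 + 23.6521/60 = 165.3942017
  E ⇒ keep positive
Point 2:
  φ: degrees = first 2 digits = 2, minutes = 50.4744; 2 + 50.4744/60 = 2.8412400
  N → positive
  λ: split at 3 digits → 090° and 18.0088′; 90 + 18.0088/60 = 90.3001467
  hemisphere W, so the sign is −
Point 3:
  φ: degrees = first 2 digits = 89, minutes = 28.2666; 89 + 28.2666/60 = 89.4711100
  N ⇒ keep positive
  Longitude: split at 3 digits → 166° and 48.149′; 166 + 48.149/60 = 166.8024833
  E → positive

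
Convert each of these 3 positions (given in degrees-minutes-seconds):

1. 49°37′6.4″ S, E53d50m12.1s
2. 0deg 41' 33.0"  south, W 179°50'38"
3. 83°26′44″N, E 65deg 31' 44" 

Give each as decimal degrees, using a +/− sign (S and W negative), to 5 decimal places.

Point 1:
  Lat: 49 + 37/60 + 6.4/3600 = 49.618444
  S ⇒ negate
  Lon: 50′ + 12.1″ = 50.20167′; 53 + 50.20167/60 = 53.836694
  E → positive
Point 2:
  Lat: 0° + 41/60 + 33/3600 = 0 + 0.683333 + 0.009167 = 0.692500
  hemisphere S, so the sign is −
  Longitude: 50′ + 38″ = 50.63333′; 179 + 50.63333/60 = 179.843889
  hemisphere W, so the sign is −
Point 3:
  Lat: 83° + 26/60 + 44/3600 = 83 + 0.433333 + 0.012222 = 83.445556
  N → positive
  Longitude: 65° + 31/60 + 44/3600 = 65 + 0.516667 + 0.012222 = 65.528889
  E → positive

1. -49.61844, 53.83669
2. -0.69250, -179.84389
3. 83.44556, 65.52889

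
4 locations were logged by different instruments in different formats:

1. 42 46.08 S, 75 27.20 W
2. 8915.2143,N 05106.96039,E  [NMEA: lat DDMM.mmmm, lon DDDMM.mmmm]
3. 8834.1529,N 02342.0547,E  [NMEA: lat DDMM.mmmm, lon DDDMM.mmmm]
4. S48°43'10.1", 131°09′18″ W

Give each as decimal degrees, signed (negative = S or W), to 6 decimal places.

1. -42.768000, -75.453333
2. 89.253572, 51.116007
3. 88.569215, 23.700912
4. -48.719472, -131.155000

Point 1:
  Latitude: 42 + 46.08/60 = 42.7680000
  S → negative
  Lon: 27.2′ = 0.453333°; total 75.4533333
  W → negative
Point 2:
  φ: degrees = first 2 digits = 89, minutes = 15.2143; 89 + 15.2143/60 = 89.2535717
  N ⇒ keep positive
  λ: split at 3 digits → 051° and 6.96039′; 51 + 6.96039/60 = 51.1160065
  E → positive
Point 3:
  φ: split at 2 digits → 88° and 34.1529′; 88 + 34.1529/60 = 88.5692150
  N → positive
  Longitude: degrees = first 3 digits = 23, minutes = 42.0547; 23 + 42.0547/60 = 23.7009117
  E ⇒ keep positive
Point 4:
  Lat: 43′ + 10.1″ = 43.16833′; 48 + 43.16833/60 = 48.7194722
  S → negative
  λ: 9′ + 18″ = 9.30000′; 131 + 9.30000/60 = 131.1550000
  hemisphere W, so the sign is −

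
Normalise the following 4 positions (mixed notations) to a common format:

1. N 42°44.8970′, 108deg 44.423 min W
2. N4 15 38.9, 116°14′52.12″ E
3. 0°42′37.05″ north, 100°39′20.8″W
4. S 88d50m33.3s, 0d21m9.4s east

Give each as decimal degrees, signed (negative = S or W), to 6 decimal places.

Point 1:
  φ: 42 + 44.897/60 = 42.7482833
  N ⇒ keep positive
  Longitude: 108 + 44.423/60 = 108.7403833
  W ⇒ negate
Point 2:
  Latitude: 4° + 15/60 + 38.9/3600 = 4 + 0.250000 + 0.010806 = 4.2608056
  N ⇒ keep positive
  Longitude: 116 + 14/60 + 52.12/3600 = 116.2478111
  E → positive
Point 3:
  Lat: 42′ + 37.05″ = 42.61750′; 0 + 42.61750/60 = 0.7102917
  N → positive
  λ: 100 + 39/60 + 20.8/3600 = 100.6557778
  W → negative
Point 4:
  Latitude: 88 + 50/60 + 33.3/3600 = 88.8425833
  S ⇒ negate
  λ: 21′ + 9.4″ = 21.15667′; 0 + 21.15667/60 = 0.3526111
  E → positive

1. 42.748283, -108.740383
2. 4.260806, 116.247811
3. 0.710292, -100.655778
4. -88.842583, 0.352611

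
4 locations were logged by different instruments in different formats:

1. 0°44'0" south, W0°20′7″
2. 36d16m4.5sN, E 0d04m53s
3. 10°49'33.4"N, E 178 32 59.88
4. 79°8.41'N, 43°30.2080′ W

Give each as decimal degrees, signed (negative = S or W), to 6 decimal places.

1. -0.733333, -0.335278
2. 36.267917, 0.081389
3. 10.825944, 178.549967
4. 79.140167, -43.503467

Point 1:
  Latitude: 0 + 44/60 + 0/3600 = 0.7333333
  S → negative
  Longitude: 0° + 20/60 + 7/3600 = 0 + 0.333333 + 0.001944 = 0.3352778
  W → negative
Point 2:
  Latitude: 36° + 16/60 + 4.5/3600 = 36 + 0.266667 + 0.001250 = 36.2679167
  N ⇒ keep positive
  λ: 4′ + 53″ = 4.88333′; 0 + 4.88333/60 = 0.0813889
  E → positive
Point 3:
  Latitude: 10° + 49/60 + 33.4/3600 = 10 + 0.816667 + 0.009278 = 10.8259444
  N → positive
  Longitude: 32′ + 59.88″ = 32.99800′; 178 + 32.99800/60 = 178.5499667
  E ⇒ keep positive
Point 4:
  Lat: 8.41′ = 0.140167°; total 79.1401667
  N ⇒ keep positive
  Lon: 30.208′ = 0.503467°; total 43.5034667
  W → negative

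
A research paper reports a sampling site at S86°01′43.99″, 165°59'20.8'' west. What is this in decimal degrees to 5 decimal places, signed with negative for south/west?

Latitude: 86 + 1/60 + 43.99/3600 = 86.028886
S → negative
Longitude: 165 + 59/60 + 20.8/3600 = 165.989111
W → negative

-86.02889, -165.98911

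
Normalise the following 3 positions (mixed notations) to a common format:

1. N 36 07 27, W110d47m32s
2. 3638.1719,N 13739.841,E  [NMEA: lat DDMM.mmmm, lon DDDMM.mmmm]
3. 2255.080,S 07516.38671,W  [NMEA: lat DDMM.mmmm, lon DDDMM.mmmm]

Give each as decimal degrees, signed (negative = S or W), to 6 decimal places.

Point 1:
  Latitude: 36° + 7/60 + 27/3600 = 36 + 0.116667 + 0.007500 = 36.1241667
  N ⇒ keep positive
  λ: 110° + 47/60 + 32/3600 = 110 + 0.783333 + 0.008889 = 110.7922222
  hemisphere W, so the sign is −
Point 2:
  Latitude: split at 2 digits → 36° and 38.1719′; 36 + 38.1719/60 = 36.6361983
  N → positive
  Lon: degrees = first 3 digits = 137, minutes = 39.841; 137 + 39.841/60 = 137.6640167
  E → positive
Point 3:
  Latitude: split at 2 digits → 22° and 55.08′; 22 + 55.08/60 = 22.9180000
  S ⇒ negate
  Lon: degrees = first 3 digits = 75, minutes = 16.38671; 75 + 16.38671/60 = 75.2731118
  W → negative

1. 36.124167, -110.792222
2. 36.636198, 137.664017
3. -22.918000, -75.273112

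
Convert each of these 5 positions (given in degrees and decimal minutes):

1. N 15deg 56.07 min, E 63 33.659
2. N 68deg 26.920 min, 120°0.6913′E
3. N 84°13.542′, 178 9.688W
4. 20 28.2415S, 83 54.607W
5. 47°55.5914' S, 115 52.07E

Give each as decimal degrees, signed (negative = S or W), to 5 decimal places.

Point 1:
  Latitude: 56.07′ = 0.934500°; total 15.934500
  N ⇒ keep positive
  Lon: 63 + 33.659/60 = 63.560983
  E → positive
Point 2:
  φ: 26.92′ = 0.448667°; total 68.448667
  N → positive
  λ: 0.6913′ = 0.011522°; total 120.011522
  E → positive
Point 3:
  Lat: 84 + 13.542/60 = 84.225700
  N ⇒ keep positive
  Lon: 178 + 9.688/60 = 178.161467
  W ⇒ negate
Point 4:
  φ: 28.2415′ = 0.470692°; total 20.470692
  hemisphere S, so the sign is −
  Lon: 54.607′ = 0.910117°; total 83.910117
  W ⇒ negate
Point 5:
  Lat: 47 + 55.5914/60 = 47.926523
  S ⇒ negate
  Lon: 115 + 52.07/60 = 115.867833
  E → positive

1. 15.93450, 63.56098
2. 68.44867, 120.01152
3. 84.22570, -178.16147
4. -20.47069, -83.91012
5. -47.92652, 115.86783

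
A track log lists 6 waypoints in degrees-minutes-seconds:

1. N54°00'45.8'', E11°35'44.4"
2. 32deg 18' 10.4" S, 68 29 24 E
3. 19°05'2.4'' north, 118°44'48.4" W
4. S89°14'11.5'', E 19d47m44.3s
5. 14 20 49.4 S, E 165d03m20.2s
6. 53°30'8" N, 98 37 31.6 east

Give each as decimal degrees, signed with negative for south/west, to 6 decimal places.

1. 54.012722, 11.595667
2. -32.302889, 68.490000
3. 19.084000, -118.746778
4. -89.236528, 19.795639
5. -14.347056, 165.055611
6. 53.502222, 98.625444

Point 1:
  Lat: 0′ + 45.8″ = 0.76333′; 54 + 0.76333/60 = 54.0127222
  N → positive
  Lon: 11° + 35/60 + 44.4/3600 = 11 + 0.583333 + 0.012333 = 11.5956667
  E → positive
Point 2:
  φ: 32 + 18/60 + 10.4/3600 = 32.3028889
  S ⇒ negate
  Lon: 68 + 29/60 + 24/3600 = 68.4900000
  E → positive
Point 3:
  φ: 19 + 5/60 + 2.4/3600 = 19.0840000
  N ⇒ keep positive
  Longitude: 44′ + 48.4″ = 44.80667′; 118 + 44.80667/60 = 118.7467778
  W → negative
Point 4:
  φ: 89 + 14/60 + 11.5/3600 = 89.2365278
  S → negative
  λ: 19° + 47/60 + 44.3/3600 = 19 + 0.783333 + 0.012306 = 19.7956389
  E ⇒ keep positive
Point 5:
  Latitude: 14 + 20/60 + 49.4/3600 = 14.3470556
  S ⇒ negate
  λ: 165 + 3/60 + 20.2/3600 = 165.0556111
  E → positive
Point 6:
  Latitude: 53 + 30/60 + 8/3600 = 53.5022222
  N → positive
  Longitude: 37′ + 31.6″ = 37.52667′; 98 + 37.52667/60 = 98.6254444
  E → positive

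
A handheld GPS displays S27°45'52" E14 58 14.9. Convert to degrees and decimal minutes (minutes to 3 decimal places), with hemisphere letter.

27° 45.867′ S, 14° 58.248′ E

Lat: 45 + 52/60 = 45.86667′
λ: seconds/60 = 0.24833; minutes = 58 + 0.24833 = 58.24833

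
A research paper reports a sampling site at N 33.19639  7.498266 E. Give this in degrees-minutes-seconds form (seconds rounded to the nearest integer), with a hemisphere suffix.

33°11′47″ N, 7°29′54″ E

Latitude: 0.196390° → 11.78340′; 0.78340 × 60 = 47.00″
λ: 0.498266 × 60 = 29.89596′ → 29′, remainder × 60 = 53.76″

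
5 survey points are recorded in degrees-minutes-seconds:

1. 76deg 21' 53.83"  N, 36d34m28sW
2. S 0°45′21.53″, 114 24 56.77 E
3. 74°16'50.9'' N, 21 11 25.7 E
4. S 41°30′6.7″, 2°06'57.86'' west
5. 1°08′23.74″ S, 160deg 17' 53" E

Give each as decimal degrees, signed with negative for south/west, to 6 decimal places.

1. 76.364953, -36.574444
2. -0.755981, 114.415769
3. 74.280806, 21.190472
4. -41.501861, -2.116072
5. -1.139928, 160.298056

Point 1:
  Lat: 76 + 21/60 + 53.83/3600 = 76.3649528
  N → positive
  Longitude: 36 + 34/60 + 28/3600 = 36.5744444
  W ⇒ negate
Point 2:
  φ: 45′ + 21.53″ = 45.35883′; 0 + 45.35883/60 = 0.7559806
  hemisphere S, so the sign is −
  λ: 114° + 24/60 + 56.77/3600 = 114 + 0.400000 + 0.015769 = 114.4157694
  E ⇒ keep positive
Point 3:
  Latitude: 74 + 16/60 + 50.9/3600 = 74.2808056
  N → positive
  Longitude: 21° + 11/60 + 25.7/3600 = 21 + 0.183333 + 0.007139 = 21.1904722
  E ⇒ keep positive
Point 4:
  Latitude: 41 + 30/60 + 6.7/3600 = 41.5018611
  S → negative
  Longitude: 2 + 6/60 + 57.86/3600 = 2.1160722
  hemisphere W, so the sign is −
Point 5:
  φ: 1 + 8/60 + 23.74/3600 = 1.1399278
  S → negative
  Longitude: 17′ + 53″ = 17.88333′; 160 + 17.88333/60 = 160.2980556
  E ⇒ keep positive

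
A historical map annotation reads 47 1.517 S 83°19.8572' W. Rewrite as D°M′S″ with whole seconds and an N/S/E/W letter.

47°01′31″ S, 83°19′51″ W

φ: 1.51700′ → 1′ and 0.51700 × 60 = 31.02″
Lon: fractional minutes 0.85720 × 60 = 51.43″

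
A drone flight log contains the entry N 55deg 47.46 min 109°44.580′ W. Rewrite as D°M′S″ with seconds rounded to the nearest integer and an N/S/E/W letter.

55°47′28″ N, 109°44′35″ W

φ: 47.46000′ → 47′ and 0.46000 × 60 = 27.60″
Longitude: fractional minutes 0.58000 × 60 = 34.80″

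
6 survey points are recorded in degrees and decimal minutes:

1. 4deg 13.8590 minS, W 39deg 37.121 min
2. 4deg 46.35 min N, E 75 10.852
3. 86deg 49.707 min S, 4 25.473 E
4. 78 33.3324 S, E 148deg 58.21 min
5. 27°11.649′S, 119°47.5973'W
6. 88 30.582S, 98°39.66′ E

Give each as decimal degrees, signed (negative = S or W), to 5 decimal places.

1. -4.23098, -39.61868
2. 4.77250, 75.18087
3. -86.82845, 4.42455
4. -78.55554, 148.97017
5. -27.19415, -119.79329
6. -88.50970, 98.66100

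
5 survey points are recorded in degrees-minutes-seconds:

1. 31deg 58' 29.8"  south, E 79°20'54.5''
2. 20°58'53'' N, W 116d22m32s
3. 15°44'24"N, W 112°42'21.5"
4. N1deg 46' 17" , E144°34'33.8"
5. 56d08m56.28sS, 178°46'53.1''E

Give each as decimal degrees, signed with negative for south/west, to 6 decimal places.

Point 1:
  Lat: 58′ + 29.8″ = 58.49667′; 31 + 58.49667/60 = 31.9749444
  hemisphere S, so the sign is −
  λ: 79° + 20/60 + 54.5/3600 = 79 + 0.333333 + 0.015139 = 79.3484722
  E → positive
Point 2:
  φ: 58′ + 53″ = 58.88333′; 20 + 58.88333/60 = 20.9813889
  N ⇒ keep positive
  λ: 116° + 22/60 + 32/3600 = 116 + 0.366667 + 0.008889 = 116.3755556
  W ⇒ negate
Point 3:
  Lat: 15 + 44/60 + 24/3600 = 15.7400000
  N ⇒ keep positive
  λ: 42′ + 21.5″ = 42.35833′; 112 + 42.35833/60 = 112.7059722
  W → negative
Point 4:
  φ: 1° + 46/60 + 17/3600 = 1 + 0.766667 + 0.004722 = 1.7713889
  N ⇒ keep positive
  Longitude: 144 + 34/60 + 33.8/3600 = 144.5760556
  E → positive
Point 5:
  Latitude: 56° + 8/60 + 56.28/3600 = 56 + 0.133333 + 0.015633 = 56.1489667
  S → negative
  λ: 178° + 46/60 + 53.1/3600 = 178 + 0.766667 + 0.014750 = 178.7814167
  E → positive

1. -31.974944, 79.348472
2. 20.981389, -116.375556
3. 15.740000, -112.705972
4. 1.771389, 144.576056
5. -56.148967, 178.781417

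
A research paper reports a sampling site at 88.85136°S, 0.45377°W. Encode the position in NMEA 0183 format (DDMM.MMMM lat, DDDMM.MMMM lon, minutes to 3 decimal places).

8851.082,S / 00027.226,W

Latitude: fractional part 0.851360 → 51.08160 minutes
Longitude: 0° + 0.453770 × 60 = 0° 27.22620′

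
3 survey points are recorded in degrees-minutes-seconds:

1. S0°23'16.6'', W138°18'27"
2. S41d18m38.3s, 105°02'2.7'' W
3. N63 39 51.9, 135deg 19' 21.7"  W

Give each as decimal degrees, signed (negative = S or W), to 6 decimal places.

1. -0.387944, -138.307500
2. -41.310639, -105.034083
3. 63.664417, -135.322694

Point 1:
  Latitude: 23′ + 16.6″ = 23.27667′; 0 + 23.27667/60 = 0.3879444
  S → negative
  Longitude: 138° + 18/60 + 27/3600 = 138 + 0.300000 + 0.007500 = 138.3075000
  W → negative
Point 2:
  Latitude: 41 + 18/60 + 38.3/3600 = 41.3106389
  S ⇒ negate
  Lon: 105 + 2/60 + 2.7/3600 = 105.0340833
  W → negative
Point 3:
  Latitude: 63 + 39/60 + 51.9/3600 = 63.6644167
  N ⇒ keep positive
  Lon: 135 + 19/60 + 21.7/3600 = 135.3226944
  hemisphere W, so the sign is −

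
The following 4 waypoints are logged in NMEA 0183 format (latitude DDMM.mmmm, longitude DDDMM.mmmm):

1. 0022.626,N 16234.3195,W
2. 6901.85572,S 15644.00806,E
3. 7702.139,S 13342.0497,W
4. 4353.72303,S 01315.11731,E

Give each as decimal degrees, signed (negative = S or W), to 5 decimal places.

Point 1:
  Latitude: split at 2 digits → 00° and 22.626′; 0 + 22.626/60 = 0.377100
  N → positive
  λ: split at 3 digits → 162° and 34.3195′; 162 + 34.3195/60 = 162.571992
  hemisphere W, so the sign is −
Point 2:
  Lat: degrees = first 2 digits = 69, minutes = 1.85572; 69 + 1.85572/60 = 69.030929
  S → negative
  λ: split at 3 digits → 156° and 44.00806′; 156 + 44.00806/60 = 156.733468
  E ⇒ keep positive
Point 3:
  φ: split at 2 digits → 77° and 2.139′; 77 + 2.139/60 = 77.035650
  S ⇒ negate
  Lon: split at 3 digits → 133° and 42.0497′; 133 + 42.0497/60 = 133.700828
  hemisphere W, so the sign is −
Point 4:
  Latitude: split at 2 digits → 43° and 53.72303′; 43 + 53.72303/60 = 43.895384
  S ⇒ negate
  Longitude: split at 3 digits → 013° and 15.11731′; 13 + 15.11731/60 = 13.251955
  E ⇒ keep positive

1. 0.37710, -162.57199
2. -69.03093, 156.73347
3. -77.03565, -133.70083
4. -43.89538, 13.25196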